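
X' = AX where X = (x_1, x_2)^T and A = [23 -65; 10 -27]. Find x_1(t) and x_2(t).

x_1(t) = -2c_1e^(-2t)sin(5t) - 3c_1e^(-2t)cos(5t) - 3c_2e^(-2t)sin(5t) + 2c_2e^(-2t)cos(5t), x_2(t) = -c_1e^(-2t)sin(5t) - c_1e^(-2t)cos(5t) - c_2e^(-2t)sin(5t) + c_2e^(-2t)cos(5t)

Coefficient matrix A = [[23, -65], [10, -27]].
Characteristic polynomial det(A - λI) = λ^2 + 4λ + 29 = 0.
Eigenvalues λ = -2 ± 5i (complex conjugate pair).
For λ=-2+5i: an eigenvector is (-3,-1) - i(-2,-1) = (-3 + 2i, -1 + i).
A real fundamental pair from Re and Im of e^((-2+5i)t)v: X_1 = e^(-2t)(cos(5t)·(-3,-1) + sin(5t)·(-2,-1)), X_2 = e^(-2t)(sin(5t)·(-3,-1) - cos(5t)·(-2,-1)).
General solution: c_1X_1 + c_2X_2.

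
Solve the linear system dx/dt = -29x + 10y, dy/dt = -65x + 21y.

Coefficient matrix A = [[-29, 10], [-65, 21]].
Characteristic polynomial det(A - λI) = λ^2 + 8λ + 41 = 0.
Eigenvalues λ = -4 ± 5i (complex conjugate pair).
For λ=-4+5i: an eigenvector is (-1,-3) - i(-1,-2) = (-1 + i, -3 + 2i).
A real fundamental pair from Re and Im of e^((-4+5i)t)v: X_1 = e^(-4t)(cos(5t)·(-1,-3) + sin(5t)·(-1,-2)), X_2 = e^(-4t)(sin(5t)·(-1,-3) - cos(5t)·(-1,-2)).
General solution: c_1X_1 + c_2X_2.

x(t) = -c_1e^(-4t)sin(5t) - c_1e^(-4t)cos(5t) - c_2e^(-4t)sin(5t) + c_2e^(-4t)cos(5t), y(t) = -2c_1e^(-4t)sin(5t) - 3c_1e^(-4t)cos(5t) - 3c_2e^(-4t)sin(5t) + 2c_2e^(-4t)cos(5t)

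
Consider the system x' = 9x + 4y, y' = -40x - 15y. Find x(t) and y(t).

Coefficient matrix A = [[9, 4], [-40, -15]].
Characteristic polynomial det(A - λI) = λ^2 + 6λ + 25 = 0.
Eigenvalues λ = -3 ± 4i (complex conjugate pair).
For λ=-3+4i: an eigenvector is (1,-3) - i(0,-1) = (1, -3 + i).
A real fundamental pair from Re and Im of e^((-3+4i)t)v: X_1 = e^(-3t)(cos(4t)·(1,-3) + sin(4t)·(0,-1)), X_2 = e^(-3t)(sin(4t)·(1,-3) - cos(4t)·(0,-1)).
General solution: C_1X_1 + C_2X_2.

x(t) = C_1e^(-3t)cos(4t) + C_2e^(-3t)sin(4t), y(t) = -C_1e^(-3t)sin(4t) - 3C_1e^(-3t)cos(4t) - 3C_2e^(-3t)sin(4t) + C_2e^(-3t)cos(4t)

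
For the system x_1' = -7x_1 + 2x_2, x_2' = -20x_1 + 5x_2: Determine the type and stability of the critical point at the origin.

stable spiral

A = [[-7,2],[-20,5]]; det(A-λI) = λ^2 + 2λ + 5.
λ = -1 ± 2i: negative real part.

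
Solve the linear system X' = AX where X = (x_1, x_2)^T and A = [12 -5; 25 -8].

x_1(t) = -C_1e^(2t)cos(5t) - C_2e^(2t)sin(5t), x_2(t) = -C_1e^(2t)sin(5t) - 2C_1e^(2t)cos(5t) - 2C_2e^(2t)sin(5t) + C_2e^(2t)cos(5t)

Coefficient matrix A = [[12, -5], [25, -8]].
Characteristic polynomial det(A - λI) = λ^2 - 4λ + 29 = 0.
Eigenvalues λ = 2 ± 5i (complex conjugate pair).
For λ=2+5i: an eigenvector is (-1,-2) - i(0,-1) = (-1, -2 + i).
A real fundamental pair from Re and Im of e^((2+5i)t)v: X_1 = e^(2t)(cos(5t)·(-1,-2) + sin(5t)·(0,-1)), X_2 = e^(2t)(sin(5t)·(-1,-2) - cos(5t)·(0,-1)).
General solution: C_1X_1 + C_2X_2.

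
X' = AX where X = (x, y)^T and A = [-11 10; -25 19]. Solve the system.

x(t) = -C_1e^(4t)sin(5t) - C_1e^(4t)cos(5t) - C_2e^(4t)sin(5t) + C_2e^(4t)cos(5t), y(t) = -C_1e^(4t)sin(5t) - 2C_1e^(4t)cos(5t) - 2C_2e^(4t)sin(5t) + C_2e^(4t)cos(5t)

Coefficient matrix A = [[-11, 10], [-25, 19]].
Characteristic polynomial det(A - λI) = λ^2 - 8λ + 41 = 0.
Eigenvalues λ = 4 ± 5i (complex conjugate pair).
For λ=4+5i: an eigenvector is (-1,-2) - i(-1,-1) = (-1 + i, -2 + i).
A real fundamental pair from Re and Im of e^((4+5i)t)v: X_1 = e^(4t)(cos(5t)·(-1,-2) + sin(5t)·(-1,-1)), X_2 = e^(4t)(sin(5t)·(-1,-2) - cos(5t)·(-1,-1)).
General solution: C_1X_1 + C_2X_2.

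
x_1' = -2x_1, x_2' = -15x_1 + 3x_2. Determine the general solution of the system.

Coefficient matrix A = [[-2, 0], [-15, 3]].
Characteristic polynomial det(A - λI) = λ^2 - λ - 6 = 0.
Eigenvalues λ = -2, 3.
For λ=-2: (A-λI) row 2 is [-15, 5], so an eigenvector is (1, 3).
For λ=3: (A-λI) row 1 is [-5, 0], so an eigenvector is (0, -1).
General solution: K_1e^(-2t)(1,3) + K_2e^(3t)(0,-1).

x_1(t) = K_1e^(-2t), x_2(t) = 3K_1e^(-2t) - K_2e^(3t)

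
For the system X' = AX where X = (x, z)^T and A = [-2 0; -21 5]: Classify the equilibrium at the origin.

saddle

A = [[-2,0],[-21,5]]; det(A-λI) = λ^2 - 3λ - 10.
λ = -2, 5: opposite signs.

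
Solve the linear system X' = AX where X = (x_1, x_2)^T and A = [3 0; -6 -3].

x_1(t) = -C_2e^(3t), x_2(t) = -C_1e^(-3t) + C_2e^(3t)

Coefficient matrix A = [[3, 0], [-6, -3]].
Characteristic polynomial det(A - λI) = λ^2 - 9 = 0.
Eigenvalues λ = -3, 3.
For λ=-3: (A-λI) row 1 is [6, 0], so an eigenvector is (0, -1).
For λ=3: (A-λI) row 2 is [-6, -6], so an eigenvector is (-1, 1).
General solution: C_1e^(-3t)(0,-1) + C_2e^(3t)(-1,1).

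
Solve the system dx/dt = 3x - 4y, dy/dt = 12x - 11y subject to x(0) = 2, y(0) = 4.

Coefficient matrix A = [[3, -4], [12, -11]].
Characteristic polynomial det(A - λI) = λ^2 + 8λ + 15 = 0.
Eigenvalues λ = -3, -5.
For λ=-3: (A-λI) row 1 is [6, -4], so an eigenvector is (-2, -3).
For λ=-5: (A-λI) row 1 is [8, -4], so an eigenvector is (1, 2).
General solution: C_1e^(-3t)(-2,-3) + C_2e^(-5t)(1,2).
Applying x(0)=2, y(0)=4 gives C_1=0, C_2=2.

x(t) = 2e^(-5t), y(t) = 4e^(-5t)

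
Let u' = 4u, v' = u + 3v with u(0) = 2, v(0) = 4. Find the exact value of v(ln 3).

A = [[4,0],[1,3]]; eigenvalues λ = 4, 3.
Eigenvectors: (1,1) for λ=4, (0,-1) for λ=3.
From the initial condition, c_1 = 2, c_2 = -2.
v(ln 3) = (2)(3^4)(1) + (-2)(3^3)(-1) = 216.

216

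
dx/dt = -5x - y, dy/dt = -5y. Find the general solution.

x(t) = C_1e^(-5t) + C_2te^(-5t) - 2C_2e^(-5t), y(t) = -C_2e^(-5t)

Coefficient matrix A = [[-5, -1], [0, -5]].
Characteristic polynomial det(A - λI) = λ^2 + 10λ + 25 = 0.
Single eigenvalue λ = -5 with algebraic multiplicity 2.
Eigenvector v = (1,0); generalized eigenvector w with (A-λI)w=v is (-2,-1).
General solution: e^(-5t)[C_1·v + C_2·(t·v + w)].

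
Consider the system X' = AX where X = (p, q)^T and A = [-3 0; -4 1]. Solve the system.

p(t) = -K_1e^(-3t), q(t) = -K_1e^(-3t) + K_2e^(t)

Coefficient matrix A = [[-3, 0], [-4, 1]].
Characteristic polynomial det(A - λI) = λ^2 + 2λ - 3 = 0.
Eigenvalues λ = -3, 1.
For λ=-3: (A-λI) row 2 is [-4, 4], so an eigenvector is (-1, -1).
For λ=1: (A-λI) row 1 is [-4, 0], so an eigenvector is (0, 1).
General solution: K_1e^(-3t)(-1,-1) + K_2e^(t)(0,1).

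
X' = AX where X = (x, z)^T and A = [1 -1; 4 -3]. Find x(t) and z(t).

x(t) = -c_1e^(-t) - c_2te^(-t) - c_2e^(-t), z(t) = -2c_1e^(-t) - 2c_2te^(-t) - c_2e^(-t)

Coefficient matrix A = [[1, -1], [4, -3]].
Characteristic polynomial det(A - λI) = λ^2 + 2λ + 1 = 0.
Single eigenvalue λ = -1 with algebraic multiplicity 2.
Eigenvector v = (-1,-2); generalized eigenvector w with (A-λI)w=v is (-1,-1).
General solution: e^(-t)[c_1·v + c_2·(t·v + w)].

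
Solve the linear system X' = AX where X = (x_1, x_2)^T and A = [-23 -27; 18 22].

x_1(t) = c_1e^(4t) - 3c_2e^(-5t), x_2(t) = -c_1e^(4t) + 2c_2e^(-5t)

Coefficient matrix A = [[-23, -27], [18, 22]].
Characteristic polynomial det(A - λI) = λ^2 + λ - 20 = 0.
Eigenvalues λ = 4, -5.
For λ=4: (A-λI) row 1 is [-27, -27], so an eigenvector is (1, -1).
For λ=-5: (A-λI) row 1 is [-18, -27], so an eigenvector is (-3, 2).
General solution: c_1e^(4t)(1,-1) + c_2e^(-5t)(-3,2).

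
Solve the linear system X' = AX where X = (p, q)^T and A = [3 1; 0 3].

p(t) = K_1e^(3t) + K_2te^(3t) - K_2e^(3t), q(t) = K_2e^(3t)

Coefficient matrix A = [[3, 1], [0, 3]].
Characteristic polynomial det(A - λI) = λ^2 - 6λ + 9 = 0.
Single eigenvalue λ = 3 with algebraic multiplicity 2.
Eigenvector v = (1,0); generalized eigenvector w with (A-λI)w=v is (-1,1).
General solution: e^(3t)[K_1·v + K_2·(t·v + w)].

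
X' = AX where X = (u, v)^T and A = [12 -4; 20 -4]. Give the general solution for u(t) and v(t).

u(t) = -C_1e^(4t)cos(4t) - C_2e^(4t)sin(4t), v(t) = -C_1e^(4t)sin(4t) - 2C_1e^(4t)cos(4t) - 2C_2e^(4t)sin(4t) + C_2e^(4t)cos(4t)

Coefficient matrix A = [[12, -4], [20, -4]].
Characteristic polynomial det(A - λI) = λ^2 - 8λ + 32 = 0.
Eigenvalues λ = 4 ± 4i (complex conjugate pair).
For λ=4+4i: an eigenvector is (-1,-2) - i(0,-1) = (-1, -2 + i).
A real fundamental pair from Re and Im of e^((4+4i)t)v: X_1 = e^(4t)(cos(4t)·(-1,-2) + sin(4t)·(0,-1)), X_2 = e^(4t)(sin(4t)·(-1,-2) - cos(4t)·(0,-1)).
General solution: C_1X_1 + C_2X_2.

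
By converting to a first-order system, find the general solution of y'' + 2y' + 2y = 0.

y(t) = K_1e^(-t)cos(t) + K_2e^(-t)sin(t)

Let x_1 = y, x_2 = y'. Then x_1' = x_2 and x_2' = -2x_1 - 2x_2.
A = [[0,1],[-2,-2]]; det(A-λI) = λ^2 + 2λ + 2.
Eigenvalues λ = -1 ± i.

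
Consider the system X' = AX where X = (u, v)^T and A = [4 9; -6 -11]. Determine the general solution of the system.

Coefficient matrix A = [[4, 9], [-6, -11]].
Characteristic polynomial det(A - λI) = λ^2 + 7λ + 10 = 0.
Eigenvalues λ = -5, -2.
For λ=-5: (A-λI) row 1 is [9, 9], so an eigenvector is (-1, 1).
For λ=-2: (A-λI) row 1 is [6, 9], so an eigenvector is (-3, 2).
General solution: C_1e^(-5t)(-1,1) + C_2e^(-2t)(-3,2).

u(t) = -C_1e^(-5t) - 3C_2e^(-2t), v(t) = C_1e^(-5t) + 2C_2e^(-2t)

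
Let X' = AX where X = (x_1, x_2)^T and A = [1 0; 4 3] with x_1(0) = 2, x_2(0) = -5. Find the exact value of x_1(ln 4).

8

A = [[1,0],[4,3]]; eigenvalues λ = 1, 3.
Eigenvectors: (-1,2) for λ=1, (0,-1) for λ=3.
From the initial condition, c_1 = -2, c_2 = 1.
x_1(ln 4) = (-2)(4^1)(-1) + (1)(4^3)(0) = 8.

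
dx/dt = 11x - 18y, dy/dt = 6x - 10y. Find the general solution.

Coefficient matrix A = [[11, -18], [6, -10]].
Characteristic polynomial det(A - λI) = λ^2 - λ - 2 = 0.
Eigenvalues λ = 2, -1.
For λ=2: (A-λI) row 1 is [9, -18], so an eigenvector is (2, 1).
For λ=-1: (A-λI) row 1 is [12, -18], so an eigenvector is (-3, -2).
General solution: C_1e^(2t)(2,1) + C_2e^(-t)(-3,-2).

x(t) = 2C_1e^(2t) - 3C_2e^(-t), y(t) = C_1e^(2t) - 2C_2e^(-t)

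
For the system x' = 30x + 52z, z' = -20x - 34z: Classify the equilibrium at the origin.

stable spiral

A = [[30,52],[-20,-34]]; det(A-λI) = λ^2 + 4λ + 20.
λ = -2 ± 4i: negative real part.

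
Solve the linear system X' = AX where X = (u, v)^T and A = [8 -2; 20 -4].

u(t) = -K_1e^(2t)sin(2t) + K_2e^(2t)cos(2t), v(t) = -3K_1e^(2t)sin(2t) + K_1e^(2t)cos(2t) + K_2e^(2t)sin(2t) + 3K_2e^(2t)cos(2t)

Coefficient matrix A = [[8, -2], [20, -4]].
Characteristic polynomial det(A - λI) = λ^2 - 4λ + 8 = 0.
Eigenvalues λ = 2 ± 2i (complex conjugate pair).
For λ=2+2i: an eigenvector is (0,1) - i(-1,-3) = (0 + i, 1 + 3i).
A real fundamental pair from Re and Im of e^((2+2i)t)v: X_1 = e^(2t)(cos(2t)·(0,1) + sin(2t)·(-1,-3)), X_2 = e^(2t)(sin(2t)·(0,1) - cos(2t)·(-1,-3)).
General solution: K_1X_1 + K_2X_2.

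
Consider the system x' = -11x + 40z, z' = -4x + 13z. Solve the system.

Coefficient matrix A = [[-11, 40], [-4, 13]].
Characteristic polynomial det(A - λI) = λ^2 - 2λ + 17 = 0.
Eigenvalues λ = 1 ± 4i (complex conjugate pair).
For λ=1+4i: an eigenvector is (-1,0) - i(3,1) = (-1 - 3i, 0 - i).
A real fundamental pair from Re and Im of e^((1+4i)t)v: X_1 = e^(t)(cos(4t)·(-1,0) + sin(4t)·(3,1)), X_2 = e^(t)(sin(4t)·(-1,0) - cos(4t)·(3,1)).
General solution: c_1X_1 + c_2X_2.

x(t) = 3c_1e^(t)sin(4t) - c_1e^(t)cos(4t) - c_2e^(t)sin(4t) - 3c_2e^(t)cos(4t), z(t) = c_1e^(t)sin(4t) - c_2e^(t)cos(4t)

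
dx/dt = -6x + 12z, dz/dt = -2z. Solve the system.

x(t) = c_1e^(-6t) + 3c_2e^(-2t), z(t) = c_2e^(-2t)

Coefficient matrix A = [[-6, 12], [0, -2]].
Characteristic polynomial det(A - λI) = λ^2 + 8λ + 12 = 0.
Eigenvalues λ = -6, -2.
For λ=-6: (A-λI) row 1 is [0, 12], so an eigenvector is (1, 0).
For λ=-2: (A-λI) row 1 is [-4, 12], so an eigenvector is (3, 1).
General solution: c_1e^(-6t)(1,0) + c_2e^(-2t)(3,1).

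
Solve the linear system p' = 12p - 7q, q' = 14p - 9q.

Coefficient matrix A = [[12, -7], [14, -9]].
Characteristic polynomial det(A - λI) = λ^2 - 3λ - 10 = 0.
Eigenvalues λ = 5, -2.
For λ=5: (A-λI) row 1 is [7, -7], so an eigenvector is (-1, -1).
For λ=-2: (A-λI) row 1 is [14, -7], so an eigenvector is (-1, -2).
General solution: C_1e^(5t)(-1,-1) + C_2e^(-2t)(-1,-2).

p(t) = -C_1e^(5t) - C_2e^(-2t), q(t) = -C_1e^(5t) - 2C_2e^(-2t)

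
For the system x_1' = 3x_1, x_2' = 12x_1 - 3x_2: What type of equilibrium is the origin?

A = [[3,0],[12,-3]]; det(A-λI) = λ^2 - 9.
λ = -3, 3: opposite signs.

saddle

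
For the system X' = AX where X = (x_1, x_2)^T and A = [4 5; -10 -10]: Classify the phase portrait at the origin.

stable spiral

A = [[4,5],[-10,-10]]; det(A-λI) = λ^2 + 6λ + 10.
λ = -3 ± i: negative real part.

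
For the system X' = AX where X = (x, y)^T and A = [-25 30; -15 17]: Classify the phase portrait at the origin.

stable spiral

A = [[-25,30],[-15,17]]; det(A-λI) = λ^2 + 8λ + 25.
λ = -4 ± 3i: negative real part.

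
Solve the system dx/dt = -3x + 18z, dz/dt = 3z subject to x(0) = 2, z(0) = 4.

Coefficient matrix A = [[-3, 18], [0, 3]].
Characteristic polynomial det(A - λI) = λ^2 - 9 = 0.
Eigenvalues λ = 3, -3.
For λ=3: (A-λI) row 1 is [-6, 18], so an eigenvector is (-3, -1).
For λ=-3: (A-λI) row 1 is [0, 18], so an eigenvector is (1, 0).
General solution: c_1e^(3t)(-3,-1) + c_2e^(-3t)(1,0).
Applying x(0)=2, z(0)=4 gives c_1=-4, c_2=-10.

x(t) = 12e^(3t) - 10e^(-3t), z(t) = 4e^(3t)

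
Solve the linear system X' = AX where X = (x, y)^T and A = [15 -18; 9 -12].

Coefficient matrix A = [[15, -18], [9, -12]].
Characteristic polynomial det(A - λI) = λ^2 - 3λ - 18 = 0.
Eigenvalues λ = 6, -3.
For λ=6: (A-λI) row 1 is [9, -18], so an eigenvector is (-2, -1).
For λ=-3: (A-λI) row 1 is [18, -18], so an eigenvector is (1, 1).
General solution: C_1e^(6t)(-2,-1) + C_2e^(-3t)(1,1).

x(t) = -2C_1e^(6t) + C_2e^(-3t), y(t) = -C_1e^(6t) + C_2e^(-3t)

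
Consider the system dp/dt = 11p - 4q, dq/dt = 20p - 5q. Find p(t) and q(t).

p(t) = -C_1e^(3t)sin(4t) + C_2e^(3t)cos(4t), q(t) = -2C_1e^(3t)sin(4t) + C_1e^(3t)cos(4t) + C_2e^(3t)sin(4t) + 2C_2e^(3t)cos(4t)

Coefficient matrix A = [[11, -4], [20, -5]].
Characteristic polynomial det(A - λI) = λ^2 - 6λ + 25 = 0.
Eigenvalues λ = 3 ± 4i (complex conjugate pair).
For λ=3+4i: an eigenvector is (0,1) - i(-1,-2) = (0 + i, 1 + 2i).
A real fundamental pair from Re and Im of e^((3+4i)t)v: X_1 = e^(3t)(cos(4t)·(0,1) + sin(4t)·(-1,-2)), X_2 = e^(3t)(sin(4t)·(0,1) - cos(4t)·(-1,-2)).
General solution: C_1X_1 + C_2X_2.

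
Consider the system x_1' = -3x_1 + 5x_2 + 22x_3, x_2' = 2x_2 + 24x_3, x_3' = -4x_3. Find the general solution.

Coefficient matrix A = [[-3, 5, 22], [0, 2, 24], [0, 0, -4]].
det(A - λI) = 0 gives eigenvalues λ = -4, 2, -3.
For λ=-4: eigenvector (-2,-4,1).
For λ=2: eigenvector (1,1,0).
For λ=-3: eigenvector (1,0,0).
General solution: C_1e^(-4t)(-2,-4,1) + C_2e^(2t)(1,1,0) + C_3e^(-3t)(1,0,0).

x_1(t) = -2C_1e^(-4t) + C_2e^(2t) + C_3e^(-3t), x_2(t) = -4C_1e^(-4t) + C_2e^(2t), x_3(t) = C_1e^(-4t)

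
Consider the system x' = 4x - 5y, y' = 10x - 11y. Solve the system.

Coefficient matrix A = [[4, -5], [10, -11]].
Characteristic polynomial det(A - λI) = λ^2 + 7λ + 6 = 0.
Eigenvalues λ = -1, -6.
For λ=-1: (A-λI) row 1 is [5, -5], so an eigenvector is (-1, -1).
For λ=-6: (A-λI) row 1 is [10, -5], so an eigenvector is (1, 2).
General solution: K_1e^(-t)(-1,-1) + K_2e^(-6t)(1,2).

x(t) = -K_1e^(-t) + K_2e^(-6t), y(t) = -K_1e^(-t) + 2K_2e^(-6t)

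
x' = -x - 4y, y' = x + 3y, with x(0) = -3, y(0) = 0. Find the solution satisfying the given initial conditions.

Coefficient matrix A = [[-1, -4], [1, 3]].
Characteristic polynomial det(A - λI) = λ^2 - 2λ + 1 = 0.
Single eigenvalue λ = 1 with algebraic multiplicity 2.
Eigenvector v = (2,-1); generalized eigenvector w with (A-λI)w=v is (-1,0).
General solution: e^(t)[c_1·v + c_2·(t·v + w)].
Applying x(0)=-3, y(0)=0 gives c_1=0, c_2=3.

x(t) = 6te^(t) - 3e^(t), y(t) = -3te^(t)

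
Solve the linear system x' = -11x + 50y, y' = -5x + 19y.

x(t) = K_1e^(4t)sin(5t) + 3K_1e^(4t)cos(5t) + 3K_2e^(4t)sin(5t) - K_2e^(4t)cos(5t), y(t) = K_1e^(4t)cos(5t) + K_2e^(4t)sin(5t)

Coefficient matrix A = [[-11, 50], [-5, 19]].
Characteristic polynomial det(A - λI) = λ^2 - 8λ + 41 = 0.
Eigenvalues λ = 4 ± 5i (complex conjugate pair).
For λ=4+5i: an eigenvector is (3,1) - i(1,0) = (3 - i, 1).
A real fundamental pair from Re and Im of e^((4+5i)t)v: X_1 = e^(4t)(cos(5t)·(3,1) + sin(5t)·(1,0)), X_2 = e^(4t)(sin(5t)·(3,1) - cos(5t)·(1,0)).
General solution: K_1X_1 + K_2X_2.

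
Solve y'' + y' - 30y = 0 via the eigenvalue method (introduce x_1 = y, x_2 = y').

Let x_1 = y, x_2 = y'. Then x_1' = x_2 and x_2' = 30x_1 - x_2.
A = [[0,1],[30,-1]]; det(A-λI) = λ^2 + λ - 30.
Eigenvalues λ = 5, -6 with eigenvectors (1,5), (1,-6).

y(t) = C_1e^(5t) + C_2e^(-6t)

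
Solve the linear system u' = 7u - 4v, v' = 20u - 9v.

Coefficient matrix A = [[7, -4], [20, -9]].
Characteristic polynomial det(A - λI) = λ^2 + 2λ + 17 = 0.
Eigenvalues λ = -1 ± 4i (complex conjugate pair).
For λ=-1+4i: an eigenvector is (-1,-2) - i(0,-1) = (-1, -2 + i).
A real fundamental pair from Re and Im of e^((-1+4i)t)v: X_1 = e^(-t)(cos(4t)·(-1,-2) + sin(4t)·(0,-1)), X_2 = e^(-t)(sin(4t)·(-1,-2) - cos(4t)·(0,-1)).
General solution: c_1X_1 + c_2X_2.

u(t) = -c_1e^(-t)cos(4t) - c_2e^(-t)sin(4t), v(t) = -c_1e^(-t)sin(4t) - 2c_1e^(-t)cos(4t) - 2c_2e^(-t)sin(4t) + c_2e^(-t)cos(4t)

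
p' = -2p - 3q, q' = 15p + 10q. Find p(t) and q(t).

p(t) = -c_1e^(4t)cos(3t) - c_2e^(4t)sin(3t), q(t) = -c_1e^(4t)sin(3t) + 2c_1e^(4t)cos(3t) + 2c_2e^(4t)sin(3t) + c_2e^(4t)cos(3t)

Coefficient matrix A = [[-2, -3], [15, 10]].
Characteristic polynomial det(A - λI) = λ^2 - 8λ + 25 = 0.
Eigenvalues λ = 4 ± 3i (complex conjugate pair).
For λ=4+3i: an eigenvector is (-1,2) - i(0,-1) = (-1, 2 + i).
A real fundamental pair from Re and Im of e^((4+3i)t)v: X_1 = e^(4t)(cos(3t)·(-1,2) + sin(3t)·(0,-1)), X_2 = e^(4t)(sin(3t)·(-1,2) - cos(3t)·(0,-1)).
General solution: c_1X_1 + c_2X_2.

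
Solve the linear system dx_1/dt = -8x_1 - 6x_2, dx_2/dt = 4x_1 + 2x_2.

Coefficient matrix A = [[-8, -6], [4, 2]].
Characteristic polynomial det(A - λI) = λ^2 + 6λ + 8 = 0.
Eigenvalues λ = -2, -4.
For λ=-2: (A-λI) row 1 is [-6, -6], so an eigenvector is (-1, 1).
For λ=-4: (A-λI) row 1 is [-4, -6], so an eigenvector is (-3, 2).
General solution: c_1e^(-2t)(-1,1) + c_2e^(-4t)(-3,2).

x_1(t) = -c_1e^(-2t) - 3c_2e^(-4t), x_2(t) = c_1e^(-2t) + 2c_2e^(-4t)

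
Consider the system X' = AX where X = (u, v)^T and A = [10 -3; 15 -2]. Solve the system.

Coefficient matrix A = [[10, -3], [15, -2]].
Characteristic polynomial det(A - λI) = λ^2 - 8λ + 25 = 0.
Eigenvalues λ = 4 ± 3i (complex conjugate pair).
For λ=4+3i: an eigenvector is (-1,-2) - i(0,-1) = (-1, -2 + i).
A real fundamental pair from Re and Im of e^((4+3i)t)v: X_1 = e^(4t)(cos(3t)·(-1,-2) + sin(3t)·(0,-1)), X_2 = e^(4t)(sin(3t)·(-1,-2) - cos(3t)·(0,-1)).
General solution: c_1X_1 + c_2X_2.

u(t) = -c_1e^(4t)cos(3t) - c_2e^(4t)sin(3t), v(t) = -c_1e^(4t)sin(3t) - 2c_1e^(4t)cos(3t) - 2c_2e^(4t)sin(3t) + c_2e^(4t)cos(3t)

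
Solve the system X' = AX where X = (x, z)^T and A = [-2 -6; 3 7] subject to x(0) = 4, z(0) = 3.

x(t) = -10e^(4t) + 14e^(t), z(t) = 10e^(4t) - 7e^(t)

Coefficient matrix A = [[-2, -6], [3, 7]].
Characteristic polynomial det(A - λI) = λ^2 - 5λ + 4 = 0.
Eigenvalues λ = 1, 4.
For λ=1: (A-λI) row 1 is [-3, -6], so an eigenvector is (2, -1).
For λ=4: (A-λI) row 1 is [-6, -6], so an eigenvector is (1, -1).
General solution: C_1e^(t)(2,-1) + C_2e^(4t)(1,-1).
Applying x(0)=4, z(0)=3 gives C_1=7, C_2=-10.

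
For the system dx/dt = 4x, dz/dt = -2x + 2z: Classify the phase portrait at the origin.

A = [[4,0],[-2,2]]; det(A-λI) = λ^2 - 6λ + 8.
λ = 4, 2: both positive.

unstable node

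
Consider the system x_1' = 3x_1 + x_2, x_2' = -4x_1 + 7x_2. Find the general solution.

x_1(t) = -K_1e^(5t) - K_2te^(5t), x_2(t) = -2K_1e^(5t) - 2K_2te^(5t) - K_2e^(5t)

Coefficient matrix A = [[3, 1], [-4, 7]].
Characteristic polynomial det(A - λI) = λ^2 - 10λ + 25 = 0.
Single eigenvalue λ = 5 with algebraic multiplicity 2.
Eigenvector v = (-1,-2); generalized eigenvector w with (A-λI)w=v is (0,-1).
General solution: e^(5t)[K_1·v + K_2·(t·v + w)].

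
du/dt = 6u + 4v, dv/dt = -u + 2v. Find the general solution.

Coefficient matrix A = [[6, 4], [-1, 2]].
Characteristic polynomial det(A - λI) = λ^2 - 8λ + 16 = 0.
Single eigenvalue λ = 4 with algebraic multiplicity 2.
Eigenvector v = (2,-1); generalized eigenvector w with (A-λI)w=v is (1,0).
General solution: e^(4t)[C_1·v + C_2·(t·v + w)].

u(t) = 2C_1e^(4t) + 2C_2te^(4t) + C_2e^(4t), v(t) = -C_1e^(4t) - C_2te^(4t)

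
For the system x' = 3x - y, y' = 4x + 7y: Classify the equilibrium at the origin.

unstable improper node

A = [[3,-1],[4,7]]; det(A-λI) = λ^2 - 10λ + 25.
repeated λ = 5 with a single eigenvector.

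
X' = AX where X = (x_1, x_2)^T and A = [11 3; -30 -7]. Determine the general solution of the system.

x_1(t) = C_1e^(2t)cos(3t) + C_2e^(2t)sin(3t), x_2(t) = -C_1e^(2t)sin(3t) - 3C_1e^(2t)cos(3t) - 3C_2e^(2t)sin(3t) + C_2e^(2t)cos(3t)

Coefficient matrix A = [[11, 3], [-30, -7]].
Characteristic polynomial det(A - λI) = λ^2 - 4λ + 13 = 0.
Eigenvalues λ = 2 ± 3i (complex conjugate pair).
For λ=2+3i: an eigenvector is (1,-3) - i(0,-1) = (1, -3 + i).
A real fundamental pair from Re and Im of e^((2+3i)t)v: X_1 = e^(2t)(cos(3t)·(1,-3) + sin(3t)·(0,-1)), X_2 = e^(2t)(sin(3t)·(1,-3) - cos(3t)·(0,-1)).
General solution: C_1X_1 + C_2X_2.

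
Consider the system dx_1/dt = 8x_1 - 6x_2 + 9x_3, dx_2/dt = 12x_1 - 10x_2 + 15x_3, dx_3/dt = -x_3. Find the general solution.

Coefficient matrix A = [[8, -6, 9], [12, -10, 15], [0, 0, -1]].
det(A - λI) = 0 gives eigenvalues λ = 2, -4, -1.
For λ=2: eigenvector (1,1,0).
For λ=-4: eigenvector (-1,-2,0).
For λ=-1: eigenvector (1,3,1).
General solution: K_1e^(2t)(1,1,0) + K_2e^(-4t)(-1,-2,0) + K_3e^(-t)(1,3,1).

x_1(t) = K_1e^(2t) - K_2e^(-4t) + K_3e^(-t), x_2(t) = K_1e^(2t) - 2K_2e^(-4t) + 3K_3e^(-t), x_3(t) = K_3e^(-t)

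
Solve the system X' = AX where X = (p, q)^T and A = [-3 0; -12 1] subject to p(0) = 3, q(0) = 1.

p(t) = 3e^(-3t), q(t) = -8e^(t) + 9e^(-3t)

Coefficient matrix A = [[-3, 0], [-12, 1]].
Characteristic polynomial det(A - λI) = λ^2 + 2λ - 3 = 0.
Eigenvalues λ = -3, 1.
For λ=-3: (A-λI) row 2 is [-12, 4], so an eigenvector is (1, 3).
For λ=1: (A-λI) row 1 is [-4, 0], so an eigenvector is (0, -1).
General solution: C_1e^(-3t)(1,3) + C_2e^(t)(0,-1).
Applying p(0)=3, q(0)=1 gives C_1=3, C_2=8.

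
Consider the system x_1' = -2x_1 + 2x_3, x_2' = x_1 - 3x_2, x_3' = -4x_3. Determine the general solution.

x_1(t) = c_1e^(-2t) - c_3e^(-4t), x_2(t) = c_1e^(-2t) + c_2e^(-3t) + c_3e^(-4t), x_3(t) = c_3e^(-4t)

Coefficient matrix A = [[-2, 0, 2], [1, -3, 0], [0, 0, -4]].
det(A - λI) = 0 gives eigenvalues λ = -2, -3, -4.
For λ=-2: eigenvector (1,1,0).
For λ=-3: eigenvector (0,1,0).
For λ=-4: eigenvector (-1,1,1).
General solution: c_1e^(-2t)(1,1,0) + c_2e^(-3t)(0,1,0) + c_3e^(-4t)(-1,1,1).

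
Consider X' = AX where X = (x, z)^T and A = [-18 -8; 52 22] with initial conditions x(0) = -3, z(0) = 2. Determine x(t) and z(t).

Coefficient matrix A = [[-18, -8], [52, 22]].
Characteristic polynomial det(A - λI) = λ^2 - 4λ + 20 = 0.
Eigenvalues λ = 2 ± 4i (complex conjugate pair).
For λ=2+4i: an eigenvector is (-1,3) - i(-1,2) = (-1 + i, 3 - 2i).
A real fundamental pair from Re and Im of e^((2+4i)t)v: X_1 = e^(2t)(cos(4t)·(-1,3) + sin(4t)·(-1,2)), X_2 = e^(2t)(sin(4t)·(-1,3) - cos(4t)·(-1,2)).
General solution: K_1X_1 + K_2X_2.
Applying x(0)=-3, z(0)=2 gives K_1=-4, K_2=-7.

x(t) = 11e^(2t)sin(4t) - 3e^(2t)cos(4t), z(t) = -29e^(2t)sin(4t) + 2e^(2t)cos(4t)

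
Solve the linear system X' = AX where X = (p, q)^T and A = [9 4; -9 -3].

p(t) = -2c_1e^(3t) - 2c_2te^(3t) + c_2e^(3t), q(t) = 3c_1e^(3t) + 3c_2te^(3t) - 2c_2e^(3t)

Coefficient matrix A = [[9, 4], [-9, -3]].
Characteristic polynomial det(A - λI) = λ^2 - 6λ + 9 = 0.
Single eigenvalue λ = 3 with algebraic multiplicity 2.
Eigenvector v = (-2,3); generalized eigenvector w with (A-λI)w=v is (1,-2).
General solution: e^(3t)[c_1·v + c_2·(t·v + w)].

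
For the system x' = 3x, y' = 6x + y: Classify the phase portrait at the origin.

A = [[3,0],[6,1]]; det(A-λI) = λ^2 - 4λ + 3.
λ = 3, 1: both positive.

unstable node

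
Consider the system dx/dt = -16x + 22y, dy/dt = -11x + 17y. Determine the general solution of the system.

x(t) = c_1e^(6t) - 2c_2e^(-5t), y(t) = c_1e^(6t) - c_2e^(-5t)

Coefficient matrix A = [[-16, 22], [-11, 17]].
Characteristic polynomial det(A - λI) = λ^2 - λ - 30 = 0.
Eigenvalues λ = 6, -5.
For λ=6: (A-λI) row 1 is [-22, 22], so an eigenvector is (1, 1).
For λ=-5: (A-λI) row 1 is [-11, 22], so an eigenvector is (-2, -1).
General solution: c_1e^(6t)(1,1) + c_2e^(-5t)(-2,-1).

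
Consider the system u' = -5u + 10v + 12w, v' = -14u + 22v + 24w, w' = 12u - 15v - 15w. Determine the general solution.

Coefficient matrix A = [[-5, 10, 12], [-14, 22, 24], [12, -15, -15]].
det(A - λI) = 0 gives eigenvalues λ = 3, 2, -3.
For λ=3: eigenvector (1,2,-1).
For λ=2: eigenvector (2,5,-3).
For λ=-3: eigenvector (-2,-4,3).
General solution: C_1e^(3t)(1,2,-1) + C_2e^(2t)(2,5,-3) + C_3e^(-3t)(-2,-4,3).

u(t) = C_1e^(3t) + 2C_2e^(2t) - 2C_3e^(-3t), v(t) = 2C_1e^(3t) + 5C_2e^(2t) - 4C_3e^(-3t), w(t) = -C_1e^(3t) - 3C_2e^(2t) + 3C_3e^(-3t)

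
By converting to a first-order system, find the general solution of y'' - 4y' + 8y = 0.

y(t) = K_1e^(2t)cos(2t) + K_2e^(2t)sin(2t)

Let x_1 = y, x_2 = y'. Then x_1' = x_2 and x_2' = -8x_1 + 4x_2.
A = [[0,1],[-8,4]]; det(A-λI) = λ^2 - 4λ + 8.
Eigenvalues λ = 2 ± 2i.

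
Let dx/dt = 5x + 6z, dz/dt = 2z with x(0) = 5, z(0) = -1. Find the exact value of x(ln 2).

104

A = [[5,6],[0,2]]; eigenvalues λ = 2, 5.
Eigenvectors: (-2,1) for λ=2, (1,0) for λ=5.
From the initial condition, c_1 = -1, c_2 = 3.
x(ln 2) = (-1)(2^2)(-2) + (3)(2^5)(1) = 104.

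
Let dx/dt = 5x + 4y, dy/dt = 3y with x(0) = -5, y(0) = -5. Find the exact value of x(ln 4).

-14720

A = [[5,4],[0,3]]; eigenvalues λ = 5, 3.
Eigenvectors: (-1,0) for λ=5, (2,-1) for λ=3.
From the initial condition, c_1 = 15, c_2 = 5.
x(ln 4) = (15)(4^5)(-1) + (5)(4^3)(2) = -14720.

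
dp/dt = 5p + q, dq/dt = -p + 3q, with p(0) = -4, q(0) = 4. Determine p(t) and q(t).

Coefficient matrix A = [[5, 1], [-1, 3]].
Characteristic polynomial det(A - λI) = λ^2 - 8λ + 16 = 0.
Single eigenvalue λ = 4 with algebraic multiplicity 2.
Eigenvector v = (-1,1); generalized eigenvector w with (A-λI)w=v is (-1,0).
General solution: e^(4t)[K_1·v + K_2·(t·v + w)].
Applying p(0)=-4, q(0)=4 gives K_1=4, K_2=0.

p(t) = -4e^(4t), q(t) = 4e^(4t)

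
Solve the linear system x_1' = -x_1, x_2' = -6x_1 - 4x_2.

x_1(t) = K_2e^(-t), x_2(t) = -K_1e^(-4t) - 2K_2e^(-t)

Coefficient matrix A = [[-1, 0], [-6, -4]].
Characteristic polynomial det(A - λI) = λ^2 + 5λ + 4 = 0.
Eigenvalues λ = -4, -1.
For λ=-4: (A-λI) row 1 is [3, 0], so an eigenvector is (0, -1).
For λ=-1: (A-λI) row 2 is [-6, -3], so an eigenvector is (1, -2).
General solution: K_1e^(-4t)(0,-1) + K_2e^(-t)(1,-2).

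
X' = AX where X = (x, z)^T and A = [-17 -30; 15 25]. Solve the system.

x(t) = K_1e^(4t)sin(3t) - 3K_1e^(4t)cos(3t) - 3K_2e^(4t)sin(3t) - K_2e^(4t)cos(3t), z(t) = -K_1e^(4t)sin(3t) + 2K_1e^(4t)cos(3t) + 2K_2e^(4t)sin(3t) + K_2e^(4t)cos(3t)

Coefficient matrix A = [[-17, -30], [15, 25]].
Characteristic polynomial det(A - λI) = λ^2 - 8λ + 25 = 0.
Eigenvalues λ = 4 ± 3i (complex conjugate pair).
For λ=4+3i: an eigenvector is (-3,2) - i(1,-1) = (-3 - i, 2 + i).
A real fundamental pair from Re and Im of e^((4+3i)t)v: X_1 = e^(4t)(cos(3t)·(-3,2) + sin(3t)·(1,-1)), X_2 = e^(4t)(sin(3t)·(-3,2) - cos(3t)·(1,-1)).
General solution: K_1X_1 + K_2X_2.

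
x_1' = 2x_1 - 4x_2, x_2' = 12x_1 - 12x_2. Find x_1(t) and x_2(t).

x_1(t) = -C_1e^(-6t) - 2C_2e^(-4t), x_2(t) = -2C_1e^(-6t) - 3C_2e^(-4t)

Coefficient matrix A = [[2, -4], [12, -12]].
Characteristic polynomial det(A - λI) = λ^2 + 10λ + 24 = 0.
Eigenvalues λ = -6, -4.
For λ=-6: (A-λI) row 1 is [8, -4], so an eigenvector is (-1, -2).
For λ=-4: (A-λI) row 1 is [6, -4], so an eigenvector is (-2, -3).
General solution: C_1e^(-6t)(-1,-2) + C_2e^(-4t)(-2,-3).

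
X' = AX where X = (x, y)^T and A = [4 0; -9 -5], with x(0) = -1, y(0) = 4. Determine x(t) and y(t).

x(t) = -e^(4t), y(t) = e^(4t) + 3e^(-5t)

Coefficient matrix A = [[4, 0], [-9, -5]].
Characteristic polynomial det(A - λI) = λ^2 + λ - 20 = 0.
Eigenvalues λ = 4, -5.
For λ=4: (A-λI) row 2 is [-9, -9], so an eigenvector is (1, -1).
For λ=-5: (A-λI) row 1 is [9, 0], so an eigenvector is (0, 1).
General solution: C_1e^(4t)(1,-1) + C_2e^(-5t)(0,1).
Applying x(0)=-1, y(0)=4 gives C_1=-1, C_2=3.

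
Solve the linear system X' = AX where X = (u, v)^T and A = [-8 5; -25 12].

u(t) = C_1e^(2t)sin(5t) - C_2e^(2t)cos(5t), v(t) = 2C_1e^(2t)sin(5t) + C_1e^(2t)cos(5t) + C_2e^(2t)sin(5t) - 2C_2e^(2t)cos(5t)

Coefficient matrix A = [[-8, 5], [-25, 12]].
Characteristic polynomial det(A - λI) = λ^2 - 4λ + 29 = 0.
Eigenvalues λ = 2 ± 5i (complex conjugate pair).
For λ=2+5i: an eigenvector is (0,1) - i(1,2) = (0 - i, 1 - 2i).
A real fundamental pair from Re and Im of e^((2+5i)t)v: X_1 = e^(2t)(cos(5t)·(0,1) + sin(5t)·(1,2)), X_2 = e^(2t)(sin(5t)·(0,1) - cos(5t)·(1,2)).
General solution: C_1X_1 + C_2X_2.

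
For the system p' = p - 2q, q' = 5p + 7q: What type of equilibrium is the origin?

unstable spiral

A = [[1,-2],[5,7]]; det(A-λI) = λ^2 - 8λ + 17.
λ = 4 ± i: positive real part.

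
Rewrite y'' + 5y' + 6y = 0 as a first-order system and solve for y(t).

y(t) = C_1e^(-2t) + C_2e^(-3t)

Let x_1 = y, x_2 = y'. Then x_1' = x_2 and x_2' = -6x_1 - 5x_2.
A = [[0,1],[-6,-5]]; det(A-λI) = λ^2 + 5λ + 6.
Eigenvalues λ = -2, -3 with eigenvectors (1,-2), (1,-3).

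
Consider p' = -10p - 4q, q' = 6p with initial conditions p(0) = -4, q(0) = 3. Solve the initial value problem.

p(t) = 2e^(-4t) - 6e^(-6t), q(t) = -3e^(-4t) + 6e^(-6t)

Coefficient matrix A = [[-10, -4], [6, 0]].
Characteristic polynomial det(A - λI) = λ^2 + 10λ + 24 = 0.
Eigenvalues λ = -4, -6.
For λ=-4: (A-λI) row 1 is [-6, -4], so an eigenvector is (-2, 3).
For λ=-6: (A-λI) row 1 is [-4, -4], so an eigenvector is (-1, 1).
General solution: C_1e^(-4t)(-2,3) + C_2e^(-6t)(-1,1).
Applying p(0)=-4, q(0)=3 gives C_1=-1, C_2=6.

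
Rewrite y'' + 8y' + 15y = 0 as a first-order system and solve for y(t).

Let x_1 = y, x_2 = y'. Then x_1' = x_2 and x_2' = -15x_1 - 8x_2.
A = [[0,1],[-15,-8]]; det(A-λI) = λ^2 + 8λ + 15.
Eigenvalues λ = -3, -5 with eigenvectors (1,-3), (1,-5).

y(t) = K_1e^(-3t) + K_2e^(-5t)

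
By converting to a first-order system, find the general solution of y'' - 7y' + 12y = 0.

Let x_1 = y, x_2 = y'. Then x_1' = x_2 and x_2' = -12x_1 + 7x_2.
A = [[0,1],[-12,7]]; det(A-λI) = λ^2 - 7λ + 12.
Eigenvalues λ = 4, 3 with eigenvectors (1,4), (1,3).

y(t) = c_1e^(4t) + c_2e^(3t)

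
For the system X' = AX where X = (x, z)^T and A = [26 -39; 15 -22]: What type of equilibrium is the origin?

A = [[26,-39],[15,-22]]; det(A-λI) = λ^2 - 4λ + 13.
λ = 2 ± 3i: positive real part.

unstable spiral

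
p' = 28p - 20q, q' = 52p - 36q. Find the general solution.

p(t) = 2K_1e^(-4t)sin(4t) - K_1e^(-4t)cos(4t) - K_2e^(-4t)sin(4t) - 2K_2e^(-4t)cos(4t), q(t) = 3K_1e^(-4t)sin(4t) - 2K_1e^(-4t)cos(4t) - 2K_2e^(-4t)sin(4t) - 3K_2e^(-4t)cos(4t)

Coefficient matrix A = [[28, -20], [52, -36]].
Characteristic polynomial det(A - λI) = λ^2 + 8λ + 32 = 0.
Eigenvalues λ = -4 ± 4i (complex conjugate pair).
For λ=-4+4i: an eigenvector is (-1,-2) - i(2,3) = (-1 - 2i, -2 - 3i).
A real fundamental pair from Re and Im of e^((-4+4i)t)v: X_1 = e^(-4t)(cos(4t)·(-1,-2) + sin(4t)·(2,3)), X_2 = e^(-4t)(sin(4t)·(-1,-2) - cos(4t)·(2,3)).
General solution: K_1X_1 + K_2X_2.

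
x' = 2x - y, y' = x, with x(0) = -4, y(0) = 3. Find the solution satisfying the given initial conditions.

Coefficient matrix A = [[2, -1], [1, 0]].
Characteristic polynomial det(A - λI) = λ^2 - 2λ + 1 = 0.
Single eigenvalue λ = 1 with algebraic multiplicity 2.
Eigenvector v = (-1,-1); generalized eigenvector w with (A-λI)w=v is (1,2).
General solution: e^(t)[C_1·v + C_2·(t·v + w)].
Applying x(0)=-4, y(0)=3 gives C_1=11, C_2=7.

x(t) = -7te^(t) - 4e^(t), y(t) = -7te^(t) + 3e^(t)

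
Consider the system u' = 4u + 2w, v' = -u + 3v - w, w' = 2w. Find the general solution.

Coefficient matrix A = [[4, 0, 2], [-1, 3, -1], [0, 0, 2]].
det(A - λI) = 0 gives eigenvalues λ = 4, 3, 2.
For λ=4: eigenvector (1,-1,0).
For λ=3: eigenvector (0,1,0).
For λ=2: eigenvector (-1,0,1).
General solution: K_1e^(4t)(1,-1,0) + K_2e^(3t)(0,1,0) + K_3e^(2t)(-1,0,1).

u(t) = K_1e^(4t) - K_3e^(2t), v(t) = -K_1e^(4t) + K_2e^(3t), w(t) = K_3e^(2t)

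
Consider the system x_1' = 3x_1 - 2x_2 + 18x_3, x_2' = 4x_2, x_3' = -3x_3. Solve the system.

x_1(t) = -3C_1e^(-3t) - 2C_2e^(4t) + C_3e^(3t), x_2(t) = C_2e^(4t), x_3(t) = C_1e^(-3t)

Coefficient matrix A = [[3, -2, 18], [0, 4, 0], [0, 0, -3]].
det(A - λI) = 0 gives eigenvalues λ = -3, 4, 3.
For λ=-3: eigenvector (-3,0,1).
For λ=4: eigenvector (-2,1,0).
For λ=3: eigenvector (1,0,0).
General solution: C_1e^(-3t)(-3,0,1) + C_2e^(4t)(-2,1,0) + C_3e^(3t)(1,0,0).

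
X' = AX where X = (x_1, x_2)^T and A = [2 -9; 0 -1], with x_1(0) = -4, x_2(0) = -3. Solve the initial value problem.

x_1(t) = 5e^(2t) - 9e^(-t), x_2(t) = -3e^(-t)

Coefficient matrix A = [[2, -9], [0, -1]].
Characteristic polynomial det(A - λI) = λ^2 - λ - 2 = 0.
Eigenvalues λ = 2, -1.
For λ=2: (A-λI) row 1 is [0, -9], so an eigenvector is (-1, 0).
For λ=-1: (A-λI) row 1 is [3, -9], so an eigenvector is (-3, -1).
General solution: K_1e^(2t)(-1,0) + K_2e^(-t)(-3,-1).
Applying x_1(0)=-4, x_2(0)=-3 gives K_1=-5, K_2=3.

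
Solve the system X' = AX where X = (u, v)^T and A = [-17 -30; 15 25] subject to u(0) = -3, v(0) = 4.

Coefficient matrix A = [[-17, -30], [15, 25]].
Characteristic polynomial det(A - λI) = λ^2 - 8λ + 25 = 0.
Eigenvalues λ = 4 ± 3i (complex conjugate pair).
For λ=4+3i: an eigenvector is (1,-1) - i(3,-2) = (1 - 3i, -1 + 2i).
A real fundamental pair from Re and Im of e^((4+3i)t)v: X_1 = e^(4t)(cos(3t)·(1,-1) + sin(3t)·(3,-2)), X_2 = e^(4t)(sin(3t)·(1,-1) - cos(3t)·(3,-2)).
General solution: K_1X_1 + K_2X_2.
Applying u(0)=-3, v(0)=4 gives K_1=-6, K_2=-1.

u(t) = -19e^(4t)sin(3t) - 3e^(4t)cos(3t), v(t) = 13e^(4t)sin(3t) + 4e^(4t)cos(3t)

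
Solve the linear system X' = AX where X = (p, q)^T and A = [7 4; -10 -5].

Coefficient matrix A = [[7, 4], [-10, -5]].
Characteristic polynomial det(A - λI) = λ^2 - 2λ + 5 = 0.
Eigenvalues λ = 1 ± 2i (complex conjugate pair).
For λ=1+2i: an eigenvector is (-1,1) - i(-1,2) = (-1 + i, 1 - 2i).
A real fundamental pair from Re and Im of e^((1+2i)t)v: X_1 = e^(t)(cos(2t)·(-1,1) + sin(2t)·(-1,2)), X_2 = e^(t)(sin(2t)·(-1,1) - cos(2t)·(-1,2)).
General solution: c_1X_1 + c_2X_2.

p(t) = -c_1e^(t)sin(2t) - c_1e^(t)cos(2t) - c_2e^(t)sin(2t) + c_2e^(t)cos(2t), q(t) = 2c_1e^(t)sin(2t) + c_1e^(t)cos(2t) + c_2e^(t)sin(2t) - 2c_2e^(t)cos(2t)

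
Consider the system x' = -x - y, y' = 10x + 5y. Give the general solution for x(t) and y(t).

Coefficient matrix A = [[-1, -1], [10, 5]].
Characteristic polynomial det(A - λI) = λ^2 - 4λ + 5 = 0.
Eigenvalues λ = 2 ± i (complex conjugate pair).
For λ=2+i: an eigenvector is (-1,3) - i(0,-1) = (-1, 3 + i).
A real fundamental pair from Re and Im of e^((2+i)t)v: X_1 = e^(2t)(cos(t)·(-1,3) + sin(t)·(0,-1)), X_2 = e^(2t)(sin(t)·(-1,3) - cos(t)·(0,-1)).
General solution: C_1X_1 + C_2X_2.

x(t) = -C_1e^(2t)cos(t) - C_2e^(2t)sin(t), y(t) = -C_1e^(2t)sin(t) + 3C_1e^(2t)cos(t) + 3C_2e^(2t)sin(t) + C_2e^(2t)cos(t)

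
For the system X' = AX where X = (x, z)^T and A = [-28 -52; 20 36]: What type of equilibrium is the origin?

unstable spiral

A = [[-28,-52],[20,36]]; det(A-λI) = λ^2 - 8λ + 32.
λ = 4 ± 4i: positive real part.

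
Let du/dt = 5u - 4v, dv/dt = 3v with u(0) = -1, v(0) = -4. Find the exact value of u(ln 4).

6656

A = [[5,-4],[0,3]]; eigenvalues λ = 3, 5.
Eigenvectors: (2,1) for λ=3, (1,0) for λ=5.
From the initial condition, c_1 = -4, c_2 = 7.
u(ln 4) = (-4)(4^3)(2) + (7)(4^5)(1) = 6656.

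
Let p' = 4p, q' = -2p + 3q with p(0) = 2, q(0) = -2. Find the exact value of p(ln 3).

162

A = [[4,0],[-2,3]]; eigenvalues λ = 4, 3.
Eigenvectors: (1,-2) for λ=4, (0,1) for λ=3.
From the initial condition, c_1 = 2, c_2 = 2.
p(ln 3) = (2)(3^4)(1) + (2)(3^3)(0) = 162.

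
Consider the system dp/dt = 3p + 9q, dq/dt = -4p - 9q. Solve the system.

p(t) = -3K_1e^(-3t) - 3K_2te^(-3t) - 2K_2e^(-3t), q(t) = 2K_1e^(-3t) + 2K_2te^(-3t) + K_2e^(-3t)

Coefficient matrix A = [[3, 9], [-4, -9]].
Characteristic polynomial det(A - λI) = λ^2 + 6λ + 9 = 0.
Single eigenvalue λ = -3 with algebraic multiplicity 2.
Eigenvector v = (-3,2); generalized eigenvector w with (A-λI)w=v is (-2,1).
General solution: e^(-3t)[K_1·v + K_2·(t·v + w)].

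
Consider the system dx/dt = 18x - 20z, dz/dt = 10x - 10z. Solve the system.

Coefficient matrix A = [[18, -20], [10, -10]].
Characteristic polynomial det(A - λI) = λ^2 - 8λ + 20 = 0.
Eigenvalues λ = 4 ± 2i (complex conjugate pair).
For λ=4+2i: an eigenvector is (-1,-1) - i(3,2) = (-1 - 3i, -1 - 2i).
A real fundamental pair from Re and Im of e^((4+2i)t)v: X_1 = e^(4t)(cos(2t)·(-1,-1) + sin(2t)·(3,2)), X_2 = e^(4t)(sin(2t)·(-1,-1) - cos(2t)·(3,2)).
General solution: c_1X_1 + c_2X_2.

x(t) = 3c_1e^(4t)sin(2t) - c_1e^(4t)cos(2t) - c_2e^(4t)sin(2t) - 3c_2e^(4t)cos(2t), z(t) = 2c_1e^(4t)sin(2t) - c_1e^(4t)cos(2t) - c_2e^(4t)sin(2t) - 2c_2e^(4t)cos(2t)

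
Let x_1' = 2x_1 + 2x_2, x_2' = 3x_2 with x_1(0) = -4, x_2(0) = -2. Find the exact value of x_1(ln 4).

-256

A = [[2,2],[0,3]]; eigenvalues λ = 2, 3.
Eigenvectors: (-1,0) for λ=2, (2,1) for λ=3.
From the initial condition, c_1 = 0, c_2 = -2.
x_1(ln 4) = (0)(4^2)(-1) + (-2)(4^3)(2) = -256.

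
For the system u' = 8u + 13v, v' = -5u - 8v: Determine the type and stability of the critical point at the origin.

center

A = [[8,13],[-5,-8]]; det(A-λI) = λ^2 + 1.
λ = 0 ± i: zero real part.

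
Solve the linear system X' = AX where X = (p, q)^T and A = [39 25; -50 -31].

p(t) = -C_1e^(4t)sin(5t) + 2C_1e^(4t)cos(5t) + 2C_2e^(4t)sin(5t) + C_2e^(4t)cos(5t), q(t) = C_1e^(4t)sin(5t) - 3C_1e^(4t)cos(5t) - 3C_2e^(4t)sin(5t) - C_2e^(4t)cos(5t)

Coefficient matrix A = [[39, 25], [-50, -31]].
Characteristic polynomial det(A - λI) = λ^2 - 8λ + 41 = 0.
Eigenvalues λ = 4 ± 5i (complex conjugate pair).
For λ=4+5i: an eigenvector is (2,-3) - i(-1,1) = (2 + i, -3 - i).
A real fundamental pair from Re and Im of e^((4+5i)t)v: X_1 = e^(4t)(cos(5t)·(2,-3) + sin(5t)·(-1,1)), X_2 = e^(4t)(sin(5t)·(2,-3) - cos(5t)·(-1,1)).
General solution: C_1X_1 + C_2X_2.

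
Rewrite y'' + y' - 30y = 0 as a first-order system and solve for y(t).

Let x_1 = y, x_2 = y'. Then x_1' = x_2 and x_2' = 30x_1 - x_2.
A = [[0,1],[30,-1]]; det(A-λI) = λ^2 + λ - 30.
Eigenvalues λ = 5, -6 with eigenvectors (1,5), (1,-6).

y(t) = K_1e^(5t) + K_2e^(-6t)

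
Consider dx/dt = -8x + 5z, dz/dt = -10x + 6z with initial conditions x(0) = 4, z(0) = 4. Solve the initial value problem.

x(t) = -8e^(-t)sin(t) + 4e^(-t)cos(t), z(t) = -12e^(-t)sin(t) + 4e^(-t)cos(t)

Coefficient matrix A = [[-8, 5], [-10, 6]].
Characteristic polynomial det(A - λI) = λ^2 + 2λ + 2 = 0.
Eigenvalues λ = -1 ± i (complex conjugate pair).
For λ=-1+i: an eigenvector is (-1,-1) - i(2,3) = (-1 - 2i, -1 - 3i).
A real fundamental pair from Re and Im of e^((-1+i)t)v: X_1 = e^(-t)(cos(t)·(-1,-1) + sin(t)·(2,3)), X_2 = e^(-t)(sin(t)·(-1,-1) - cos(t)·(2,3)).
General solution: c_1X_1 + c_2X_2.
Applying x(0)=4, z(0)=4 gives c_1=-4, c_2=0.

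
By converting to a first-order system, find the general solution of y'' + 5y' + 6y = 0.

y(t) = c_1e^(-3t) + c_2e^(-2t)

Let x_1 = y, x_2 = y'. Then x_1' = x_2 and x_2' = -6x_1 - 5x_2.
A = [[0,1],[-6,-5]]; det(A-λI) = λ^2 + 5λ + 6.
Eigenvalues λ = -3, -2 with eigenvectors (1,-3), (1,-2).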